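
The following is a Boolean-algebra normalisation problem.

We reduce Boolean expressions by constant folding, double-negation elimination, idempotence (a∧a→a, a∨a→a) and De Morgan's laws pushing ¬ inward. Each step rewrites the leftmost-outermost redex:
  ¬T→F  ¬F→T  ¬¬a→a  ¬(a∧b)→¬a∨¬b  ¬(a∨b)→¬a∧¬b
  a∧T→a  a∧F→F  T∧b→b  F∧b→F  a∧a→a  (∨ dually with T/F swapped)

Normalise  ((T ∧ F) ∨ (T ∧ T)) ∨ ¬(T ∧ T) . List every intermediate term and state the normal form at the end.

Answer: normal form = T  (in 4 steps)

Working:
  start: ((T ∧ F) ∨ (T ∧ T)) ∨ ¬(T ∧ T)
  step 1: (F ∨ (T ∧ T)) ∨ ¬(T ∧ T)
  step 2: (T ∧ T) ∨ ¬(T ∧ T)
  step 3: T ∨ ¬(T ∧ T)
  step 4: T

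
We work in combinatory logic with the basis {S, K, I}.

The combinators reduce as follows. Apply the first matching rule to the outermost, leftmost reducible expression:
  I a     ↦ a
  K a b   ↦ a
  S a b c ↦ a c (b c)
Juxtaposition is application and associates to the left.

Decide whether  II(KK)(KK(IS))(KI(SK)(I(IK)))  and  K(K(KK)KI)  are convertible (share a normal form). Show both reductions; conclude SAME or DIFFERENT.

Answer: SAME — A ⇓ KK, B ⇓ KK

Working:
Term A:
  start: II(KK)(KK(IS))(KI(SK)(I(IK)))
  →1  I(KK)(KK(IS))(KI(SK)(I(IK)))
  →2  KK(KK(IS))(KI(SK)(I(IK)))
  →3  K(KI(SK)(I(IK)))
  →4  K(I(I(IK)))
  →5  K(I(IK))
  →6  K(IK)
  →7  KK

Term B:
  start: K(K(KK)KI)
  →1  K(KKI)
  →2  KK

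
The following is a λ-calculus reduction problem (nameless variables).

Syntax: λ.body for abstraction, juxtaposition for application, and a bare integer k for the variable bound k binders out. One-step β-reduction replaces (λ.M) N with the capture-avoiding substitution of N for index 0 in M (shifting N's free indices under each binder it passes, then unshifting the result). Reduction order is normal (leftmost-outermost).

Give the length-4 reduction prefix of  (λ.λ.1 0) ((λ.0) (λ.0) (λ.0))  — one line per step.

Answer: after 4 steps: λ.0

Derivation:
  start: (λ.λ.1 0) ((λ.0) (λ.0) (λ.0))
  step 1: λ.(λ.0) (λ.0) (λ.0) 0
  step 2: λ.(λ.0) (λ.0) 0
  step 3: λ.(λ.0) 0
  step 4: λ.0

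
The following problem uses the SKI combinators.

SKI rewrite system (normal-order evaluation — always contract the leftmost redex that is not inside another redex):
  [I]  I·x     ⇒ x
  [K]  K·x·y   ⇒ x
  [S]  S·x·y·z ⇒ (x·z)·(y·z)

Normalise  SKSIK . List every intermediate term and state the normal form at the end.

  start: SKSIK
  →1  KI(SI)K
  →2  IK
  →3  K

Answer: normal form = K  (in 3 steps)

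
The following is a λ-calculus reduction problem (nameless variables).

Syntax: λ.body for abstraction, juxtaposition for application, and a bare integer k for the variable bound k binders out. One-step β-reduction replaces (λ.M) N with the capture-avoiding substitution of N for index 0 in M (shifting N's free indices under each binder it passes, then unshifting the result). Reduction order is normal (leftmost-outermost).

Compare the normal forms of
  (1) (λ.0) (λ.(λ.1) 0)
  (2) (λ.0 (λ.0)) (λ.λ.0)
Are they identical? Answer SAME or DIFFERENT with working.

Term A:
  start: (λ.0) (λ.(λ.1) 0)
  step 1: λ.(λ.1) 0
  step 2: λ.0

Term B:
  start: (λ.0 (λ.0)) (λ.λ.0)
  step 1: (λ.λ.0) (λ.0)
  step 2: λ.0

Answer: SAME — A ⇓ λ.0, B ⇓ λ.0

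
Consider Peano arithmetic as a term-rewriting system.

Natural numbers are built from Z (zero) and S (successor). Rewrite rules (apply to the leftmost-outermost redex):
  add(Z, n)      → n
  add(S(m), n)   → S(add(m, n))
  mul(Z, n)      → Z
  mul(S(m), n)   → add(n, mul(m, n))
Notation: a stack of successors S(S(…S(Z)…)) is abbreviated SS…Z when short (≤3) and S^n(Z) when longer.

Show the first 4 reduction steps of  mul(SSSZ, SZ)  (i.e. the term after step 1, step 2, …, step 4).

  start: mul(SSSZ, SZ)
  [1] add(SZ, mul(SSZ, SZ))
  [2] S(add(Z, mul(SSZ, SZ)))
  [3] S(mul(SSZ, SZ))
  [4] S(add(SZ, mul(SZ, SZ)))

Answer: after 4 steps: S(add(SZ, mul(SZ, SZ)))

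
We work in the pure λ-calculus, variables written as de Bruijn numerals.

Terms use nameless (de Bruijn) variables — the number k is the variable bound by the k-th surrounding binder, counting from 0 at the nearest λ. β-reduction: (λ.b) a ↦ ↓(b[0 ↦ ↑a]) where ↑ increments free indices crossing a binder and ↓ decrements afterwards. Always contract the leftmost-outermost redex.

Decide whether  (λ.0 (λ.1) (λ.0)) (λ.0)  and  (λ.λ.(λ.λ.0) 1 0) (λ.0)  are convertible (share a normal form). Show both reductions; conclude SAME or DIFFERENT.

Answer: SAME — A ⇓ λ.0, B ⇓ λ.0

Derivation:
Term A:
  start: (λ.0 (λ.1) (λ.0)) (λ.0)
  [1] (λ.0) (λ.λ.0) (λ.0)
  [2] (λ.λ.0) (λ.0)
  [3] λ.0

Term B:
  start: (λ.λ.(λ.λ.0) 1 0) (λ.0)
  [1] λ.(λ.λ.0) (λ.0) 0
  [2] λ.(λ.0) 0
  [3] λ.0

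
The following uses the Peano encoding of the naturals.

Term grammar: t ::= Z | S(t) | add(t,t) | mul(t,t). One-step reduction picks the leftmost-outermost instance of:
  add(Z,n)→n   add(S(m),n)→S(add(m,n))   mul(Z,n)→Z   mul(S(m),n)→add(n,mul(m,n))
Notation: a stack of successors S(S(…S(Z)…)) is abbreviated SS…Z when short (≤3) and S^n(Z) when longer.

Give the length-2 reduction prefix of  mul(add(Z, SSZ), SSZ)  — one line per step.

  start: mul(add(Z, SSZ), SSZ)
  →1  mul(SSZ, SSZ)
  →2  add(SSZ, mul(SZ, SSZ))

Answer: after 2 steps: add(SSZ, mul(SZ, SSZ))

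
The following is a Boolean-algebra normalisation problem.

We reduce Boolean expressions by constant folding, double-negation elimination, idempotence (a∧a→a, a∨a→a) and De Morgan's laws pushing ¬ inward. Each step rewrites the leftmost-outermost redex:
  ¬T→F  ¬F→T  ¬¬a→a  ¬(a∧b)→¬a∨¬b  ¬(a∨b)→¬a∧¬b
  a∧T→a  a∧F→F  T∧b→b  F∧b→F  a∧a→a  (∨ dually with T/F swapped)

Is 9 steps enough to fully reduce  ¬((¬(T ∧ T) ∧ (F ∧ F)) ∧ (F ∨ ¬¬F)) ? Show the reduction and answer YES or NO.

Answer: YES — reaches normal form T in 6 ≤ 9 steps

Reduction:
  start: ¬((¬(T ∧ T) ∧ (F ∧ F)) ∧ (F ∨ ¬¬F))
  step 1: ¬(¬(T ∧ T) ∧ (F ∧ F)) ∨ ¬(F ∨ ¬¬F)
  step 2: (¬¬(T ∧ T) ∨ ¬(F ∧ F)) ∨ ¬(F ∨ ¬¬F)
  step 3: ((T ∧ T) ∨ ¬(F ∧ F)) ∨ ¬(F ∨ ¬¬F)
  step 4: (T ∨ ¬(F ∧ F)) ∨ ¬(F ∨ ¬¬F)
  step 5: T ∨ ¬(F ∨ ¬¬F)
  step 6: T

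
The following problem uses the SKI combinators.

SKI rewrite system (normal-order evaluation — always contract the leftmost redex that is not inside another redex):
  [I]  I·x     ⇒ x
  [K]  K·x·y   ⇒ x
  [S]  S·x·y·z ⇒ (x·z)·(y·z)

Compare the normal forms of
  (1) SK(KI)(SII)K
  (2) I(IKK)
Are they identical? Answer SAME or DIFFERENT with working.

Term A:
  start: SK(KI)(SII)K
  →1  K(SII)(KI(SII))K
  →2  SIIK
  →3  IK(IK)
  →4  K(IK)
  →5  KK

Term B:
  start: I(IKK)
  →1  IKK
  →2  KK

Answer: SAME — A ⇓ KK, B ⇓ KK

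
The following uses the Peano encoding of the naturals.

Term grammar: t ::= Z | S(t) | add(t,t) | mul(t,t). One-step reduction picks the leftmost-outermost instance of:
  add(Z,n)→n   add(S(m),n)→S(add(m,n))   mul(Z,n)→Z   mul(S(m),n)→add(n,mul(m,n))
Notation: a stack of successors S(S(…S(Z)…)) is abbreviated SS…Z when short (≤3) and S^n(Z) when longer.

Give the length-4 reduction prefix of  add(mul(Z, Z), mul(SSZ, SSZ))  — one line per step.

Answer: after 4 steps: S(add(SZ, mul(SZ, SSZ)))

Reduction:
  start: add(mul(Z, Z), mul(SSZ, SSZ))
  [1] add(Z, mul(SSZ, SSZ))
  [2] mul(SSZ, SSZ)
  [3] add(SSZ, mul(SZ, SSZ))
  [4] S(add(SZ, mul(SZ, SSZ)))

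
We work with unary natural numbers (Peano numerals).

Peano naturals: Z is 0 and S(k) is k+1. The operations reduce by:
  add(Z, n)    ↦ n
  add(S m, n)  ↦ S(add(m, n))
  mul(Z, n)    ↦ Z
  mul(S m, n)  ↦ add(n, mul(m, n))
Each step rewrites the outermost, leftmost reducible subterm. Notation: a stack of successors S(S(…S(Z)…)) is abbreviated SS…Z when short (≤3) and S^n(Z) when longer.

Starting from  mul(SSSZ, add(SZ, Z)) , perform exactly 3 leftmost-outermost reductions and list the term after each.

Answer: after 3 steps: S(add(add(Z, Z), mul(SSZ, add(SZ, Z))))

Working:
  start: mul(SSSZ, add(SZ, Z))
  [1] add(add(SZ, Z), mul(SSZ, add(SZ, Z)))
  [2] add(S(add(Z, Z)), mul(SSZ, add(SZ, Z)))
  [3] S(add(add(Z, Z), mul(SSZ, add(SZ, Z))))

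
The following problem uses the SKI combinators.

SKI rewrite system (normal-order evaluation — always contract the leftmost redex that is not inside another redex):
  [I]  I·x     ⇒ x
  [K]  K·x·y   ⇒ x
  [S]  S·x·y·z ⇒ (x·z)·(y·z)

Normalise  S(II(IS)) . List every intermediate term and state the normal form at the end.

  start: S(II(IS))
  step 1: S(I(IS))
  step 2: S(IS)
  step 3: SS

Answer: normal form = SS  (in 3 steps)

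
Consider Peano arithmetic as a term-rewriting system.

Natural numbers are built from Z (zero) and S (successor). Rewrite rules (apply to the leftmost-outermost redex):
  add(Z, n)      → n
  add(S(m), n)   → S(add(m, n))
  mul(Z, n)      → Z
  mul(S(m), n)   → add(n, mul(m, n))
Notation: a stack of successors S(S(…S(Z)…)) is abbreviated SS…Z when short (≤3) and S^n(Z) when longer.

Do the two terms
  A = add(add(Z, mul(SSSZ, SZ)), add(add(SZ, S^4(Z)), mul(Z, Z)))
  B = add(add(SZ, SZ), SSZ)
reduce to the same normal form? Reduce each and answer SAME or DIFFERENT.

Term A:
  start: add(add(Z, mul(SSSZ, SZ)), add(add(SZ, S^4(Z)), mul(Z, Z)))
  [1] add(mul(SSSZ, SZ), add(add(SZ, S^4(Z)), mul(Z, Z)))
  [2] add(add(SZ, mul(SSZ, SZ)), add(add(SZ, S^4(Z)), mul(Z, Z)))
  [3] add(S(add(Z, mul(SSZ, SZ))), add(add(SZ, S^4(Z)), mul(Z, Z)))
  [4] S(add(add(Z, mul(SSZ, SZ)), add(add(SZ, S^4(Z)), mul(Z, Z))))
  [5] S(add(mul(SSZ, SZ), add(add(SZ, S^4(Z)), mul(Z, Z))))
  [6] S(add(add(SZ, mul(SZ, SZ)), add(add(SZ, S^4(Z)), mul(Z, Z))))
  [7] S(add(S(add(Z, mul(SZ, SZ))), add(add(SZ, S^4(Z)), mul(Z, Z))))
  [8] S(S(add(add(Z, mul(SZ, SZ)), add(add(SZ, S^4(Z)), mul(Z, Z)))))
  [9] S(S(add(mul(SZ, SZ), add(add(SZ, S^4(Z)), mul(Z, Z)))))
  [10] S(S(add(add(SZ, mul(Z, SZ)), add(add(SZ, S^4(Z)), mul(Z, Z)))))
  [11] S(S(add(S(add(Z, mul(Z, SZ))), add(add(SZ, S^4(Z)), mul(Z, Z)))))
  [12] S(S(S(add(add(Z, mul(Z, SZ)), add(add(SZ, S^4(Z)), mul(Z, Z))))))
  [13] S(S(S(add(mul(Z, SZ), add(add(SZ, S^4(Z)), mul(Z, Z))))))
  [14] S(S(S(add(Z, add(add(SZ, S^4(Z)), mul(Z, Z))))))
  [15] S(S(S(add(add(SZ, S^4(Z)), mul(Z, Z)))))
  [16] S(S(S(add(S(add(Z, S^4(Z))), mul(Z, Z)))))
  [17] S(S(S(S(add(add(Z, S^4(Z)), mul(Z, Z))))))
  [18] S(S(S(S(add(S^4(Z), mul(Z, Z))))))
  [19] S(S(S(S(S(add(SSSZ, mul(Z, Z)))))))
  [20] S(S(S(S(S(S(add(SSZ, mul(Z, Z))))))))
  [21] S(S(S(S(S(S(S(add(SZ, mul(Z, Z)))))))))
  [22] S(S(S(S(S(S(S(S(add(Z, mul(Z, Z))))))))))
  [23] S(S(S(S(S(S(S(S(mul(Z, Z)))))))))
  [24] S^8(Z)

Term B:
  start: add(add(SZ, SZ), SSZ)
  [1] add(S(add(Z, SZ)), SSZ)
  [2] S(add(add(Z, SZ), SSZ))
  [3] S(add(SZ, SSZ))
  [4] S(S(add(Z, SSZ)))
  [5] S^4(Z)

Answer: DIFFERENT — A ⇓ S^8(Z), B ⇓ S^4(Z)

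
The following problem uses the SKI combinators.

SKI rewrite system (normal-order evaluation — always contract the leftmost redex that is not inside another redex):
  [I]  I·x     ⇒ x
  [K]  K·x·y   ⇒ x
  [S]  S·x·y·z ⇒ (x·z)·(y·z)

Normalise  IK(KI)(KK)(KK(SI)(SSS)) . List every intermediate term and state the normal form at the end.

  start: IK(KI)(KK)(KK(SI)(SSS))
  →1  K(KI)(KK)(KK(SI)(SSS))
  →2  KI(KK(SI)(SSS))
  →3  I

Answer: normal form = I  (in 3 steps)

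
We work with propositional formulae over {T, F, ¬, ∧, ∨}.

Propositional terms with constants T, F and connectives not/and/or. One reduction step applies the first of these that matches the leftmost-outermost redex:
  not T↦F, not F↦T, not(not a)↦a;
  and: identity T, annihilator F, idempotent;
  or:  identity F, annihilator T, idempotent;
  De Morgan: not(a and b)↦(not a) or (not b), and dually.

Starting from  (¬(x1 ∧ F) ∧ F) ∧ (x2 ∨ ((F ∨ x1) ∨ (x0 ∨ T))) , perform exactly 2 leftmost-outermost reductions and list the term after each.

Answer: after 2 steps: F

Reduction:
  start: (¬(x1 ∧ F) ∧ F) ∧ (x2 ∨ ((F ∨ x1) ∨ (x0 ∨ T)))
  →1  F ∧ (x2 ∨ ((F ∨ x1) ∨ (x0 ∨ T)))
  →2  F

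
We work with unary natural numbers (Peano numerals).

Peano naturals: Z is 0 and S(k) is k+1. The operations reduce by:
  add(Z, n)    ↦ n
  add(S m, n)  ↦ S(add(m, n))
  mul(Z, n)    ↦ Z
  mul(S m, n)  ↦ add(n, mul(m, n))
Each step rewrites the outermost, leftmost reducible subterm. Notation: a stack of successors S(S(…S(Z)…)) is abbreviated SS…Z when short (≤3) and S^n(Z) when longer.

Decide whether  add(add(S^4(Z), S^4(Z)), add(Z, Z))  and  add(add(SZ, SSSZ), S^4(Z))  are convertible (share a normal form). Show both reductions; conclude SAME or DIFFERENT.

Answer: SAME — A ⇓ S^8(Z), B ⇓ S^8(Z)

Derivation:
Term A:
  start: add(add(S^4(Z), S^4(Z)), add(Z, Z))
  →1  add(S(add(SSSZ, S^4(Z))), add(Z, Z))
  →2  S(add(add(SSSZ, S^4(Z)), add(Z, Z)))
  →3  S(add(S(add(SSZ, S^4(Z))), add(Z, Z)))
  →4  S(S(add(add(SSZ, S^4(Z)), add(Z, Z))))
  →5  S(S(add(S(add(SZ, S^4(Z))), add(Z, Z))))
  →6  S(S(S(add(add(SZ, S^4(Z)), add(Z, Z)))))
  →7  S(S(S(add(S(add(Z, S^4(Z))), add(Z, Z)))))
  →8  S(S(S(S(add(add(Z, S^4(Z)), add(Z, Z))))))
  →9  S(S(S(S(add(S^4(Z), add(Z, Z))))))
  →10  S(S(S(S(S(add(SSSZ, add(Z, Z)))))))
  →11  S(S(S(S(S(S(add(SSZ, add(Z, Z))))))))
  →12  S(S(S(S(S(S(S(add(SZ, add(Z, Z)))))))))
  →13  S(S(S(S(S(S(S(S(add(Z, add(Z, Z))))))))))
  →14  S(S(S(S(S(S(S(S(add(Z, Z)))))))))
  →15  S^8(Z)

Term B:
  start: add(add(SZ, SSSZ), S^4(Z))
  →1  add(S(add(Z, SSSZ)), S^4(Z))
  →2  S(add(add(Z, SSSZ), S^4(Z)))
  →3  S(add(SSSZ, S^4(Z)))
  →4  S(S(add(SSZ, S^4(Z))))
  →5  S(S(S(add(SZ, S^4(Z)))))
  →6  S(S(S(S(add(Z, S^4(Z))))))
  →7  S^8(Z)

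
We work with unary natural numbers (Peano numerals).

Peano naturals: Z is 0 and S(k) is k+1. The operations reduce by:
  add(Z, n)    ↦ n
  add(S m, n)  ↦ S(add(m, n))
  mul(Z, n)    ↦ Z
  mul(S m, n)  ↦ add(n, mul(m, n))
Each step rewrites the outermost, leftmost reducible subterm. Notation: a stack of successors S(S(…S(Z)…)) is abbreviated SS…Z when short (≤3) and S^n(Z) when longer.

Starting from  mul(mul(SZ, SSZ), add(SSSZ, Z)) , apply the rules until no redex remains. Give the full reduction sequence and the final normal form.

  start: mul(mul(SZ, SSZ), add(SSSZ, Z))
  [1] mul(add(SSZ, mul(Z, SSZ)), add(SSSZ, Z))
  [2] mul(S(add(SZ, mul(Z, SSZ))), add(SSSZ, Z))
  [3] add(add(SSSZ, Z), mul(add(SZ, mul(Z, SSZ)), add(SSSZ, Z)))
  [4] add(S(add(SSZ, Z)), mul(add(SZ, mul(Z, SSZ)), add(SSSZ, Z)))
  [5] S(add(add(SSZ, Z), mul(add(SZ, mul(Z, SSZ)), add(SSSZ, Z))))
  [6] S(add(S(add(SZ, Z)), mul(add(SZ, mul(Z, SSZ)), add(SSSZ, Z))))
  [7] S(S(add(add(SZ, Z), mul(add(SZ, mul(Z, SSZ)), add(SSSZ, Z)))))
  [8] S(S(add(S(add(Z, Z)), mul(add(SZ, mul(Z, SSZ)), add(SSSZ, Z)))))
  [9] S(S(S(add(add(Z, Z), mul(add(SZ, mul(Z, SSZ)), add(SSSZ, Z))))))
  [10] S(S(S(add(Z, mul(add(SZ, mul(Z, SSZ)), add(SSSZ, Z))))))
  [11] S(S(S(mul(add(SZ, mul(Z, SSZ)), add(SSSZ, Z)))))
  [12] S(S(S(mul(S(add(Z, mul(Z, SSZ))), add(SSSZ, Z)))))
  [13] S(S(S(add(add(SSSZ, Z), mul(add(Z, mul(Z, SSZ)), add(SSSZ, Z))))))
  [14] S(S(S(add(S(add(SSZ, Z)), mul(add(Z, mul(Z, SSZ)), add(SSSZ, Z))))))
  [15] S(S(S(S(add(add(SSZ, Z), mul(add(Z, mul(Z, SSZ)), add(SSSZ, Z)))))))
  [16] S(S(S(S(add(S(add(SZ, Z)), mul(add(Z, mul(Z, SSZ)), add(SSSZ, Z)))))))
  [17] S(S(S(S(S(add(add(SZ, Z), mul(add(Z, mul(Z, SSZ)), add(SSSZ, Z))))))))
  [18] S(S(S(S(S(add(S(add(Z, Z)), mul(add(Z, mul(Z, SSZ)), add(SSSZ, Z))))))))
  [19] S(S(S(S(S(S(add(add(Z, Z), mul(add(Z, mul(Z, SSZ)), add(SSSZ, Z)))))))))
  [20] S(S(S(S(S(S(add(Z, mul(add(Z, mul(Z, SSZ)), add(SSSZ, Z)))))))))
  [21] S(S(S(S(S(S(mul(add(Z, mul(Z, SSZ)), add(SSSZ, Z))))))))
  [22] S(S(S(S(S(S(mul(mul(Z, SSZ), add(SSSZ, Z))))))))
  [23] S(S(S(S(S(S(mul(Z, add(SSSZ, Z))))))))
  [24] S^6(Z)

Answer: normal form = S^6(Z)  (in 24 steps)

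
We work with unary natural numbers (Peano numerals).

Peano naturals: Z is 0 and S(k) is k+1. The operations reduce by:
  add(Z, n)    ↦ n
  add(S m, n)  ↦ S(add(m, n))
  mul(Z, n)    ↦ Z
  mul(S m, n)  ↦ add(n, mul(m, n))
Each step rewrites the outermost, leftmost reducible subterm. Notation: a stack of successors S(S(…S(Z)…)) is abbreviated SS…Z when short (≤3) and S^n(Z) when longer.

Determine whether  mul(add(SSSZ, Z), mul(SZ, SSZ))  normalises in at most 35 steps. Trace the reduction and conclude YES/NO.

  start: mul(add(SSSZ, Z), mul(SZ, SSZ))
  step 1: mul(S(add(SSZ, Z)), mul(SZ, SSZ))
  step 2: add(mul(SZ, SSZ), mul(add(SSZ, Z), mul(SZ, SSZ)))
  step 3: add(add(SSZ, mul(Z, SSZ)), mul(add(SSZ, Z), mul(SZ, SSZ)))
  step 4: add(S(add(SZ, mul(Z, SSZ))), mul(add(SSZ, Z), mul(SZ, SSZ)))
  step 5: S(add(add(SZ, mul(Z, SSZ)), mul(add(SSZ, Z), mul(SZ, SSZ))))
  step 6: S(add(S(add(Z, mul(Z, SSZ))), mul(add(SSZ, Z), mul(SZ, SSZ))))
  step 7: S(S(add(add(Z, mul(Z, SSZ)), mul(add(SSZ, Z), mul(SZ, SSZ)))))
  step 8: S(S(add(mul(Z, SSZ), mul(add(SSZ, Z), mul(SZ, SSZ)))))
  step 9: S(S(add(Z, mul(add(SSZ, Z), mul(SZ, SSZ)))))
  step 10: S(S(mul(add(SSZ, Z), mul(SZ, SSZ))))
  step 11: S(S(mul(S(add(SZ, Z)), mul(SZ, SSZ))))
  step 12: S(S(add(mul(SZ, SSZ), mul(add(SZ, Z), mul(SZ, SSZ)))))
  step 13: S(S(add(add(SSZ, mul(Z, SSZ)), mul(add(SZ, Z), mul(SZ, SSZ)))))
  step 14: S(S(add(S(add(SZ, mul(Z, SSZ))), mul(add(SZ, Z), mul(SZ, SSZ)))))
  step 15: S(S(S(add(add(SZ, mul(Z, SSZ)), mul(add(SZ, Z), mul(SZ, SSZ))))))
  step 16: S(S(S(add(S(add(Z, mul(Z, SSZ))), mul(add(SZ, Z), mul(SZ, SSZ))))))
  step 17: S(S(S(S(add(add(Z, mul(Z, SSZ)), mul(add(SZ, Z), mul(SZ, SSZ)))))))
  step 18: S(S(S(S(add(mul(Z, SSZ), mul(add(SZ, Z), mul(SZ, SSZ)))))))
  step 19: S(S(S(S(add(Z, mul(add(SZ, Z), mul(SZ, SSZ)))))))
  step 20: S(S(S(S(mul(add(SZ, Z), mul(SZ, SSZ))))))
  step 21: S(S(S(S(mul(S(add(Z, Z)), mul(SZ, SSZ))))))
  step 22: S(S(S(S(add(mul(SZ, SSZ), mul(add(Z, Z), mul(SZ, SSZ)))))))
  step 23: S(S(S(S(add(add(SSZ, mul(Z, SSZ)), mul(add(Z, Z), mul(SZ, SSZ)))))))
  step 24: S(S(S(S(add(S(add(SZ, mul(Z, SSZ))), mul(add(Z, Z), mul(SZ, SSZ)))))))
  step 25: S(S(S(S(S(add(add(SZ, mul(Z, SSZ)), mul(add(Z, Z), mul(SZ, SSZ))))))))
  step 26: S(S(S(S(S(add(S(add(Z, mul(Z, SSZ))), mul(add(Z, Z), mul(SZ, SSZ))))))))
  step 27: S(S(S(S(S(S(add(add(Z, mul(Z, SSZ)), mul(add(Z, Z), mul(SZ, SSZ)))))))))
  step 28: S(S(S(S(S(S(add(mul(Z, SSZ), mul(add(Z, Z), mul(SZ, SSZ)))))))))
  step 29: S(S(S(S(S(S(add(Z, mul(add(Z, Z), mul(SZ, SSZ)))))))))
  step 30: S(S(S(S(S(S(mul(add(Z, Z), mul(SZ, SSZ))))))))
  step 31: S(S(S(S(S(S(mul(Z, mul(SZ, SSZ))))))))
  step 32: S^6(Z)

Answer: YES — reaches normal form S^6(Z) in 32 ≤ 35 steps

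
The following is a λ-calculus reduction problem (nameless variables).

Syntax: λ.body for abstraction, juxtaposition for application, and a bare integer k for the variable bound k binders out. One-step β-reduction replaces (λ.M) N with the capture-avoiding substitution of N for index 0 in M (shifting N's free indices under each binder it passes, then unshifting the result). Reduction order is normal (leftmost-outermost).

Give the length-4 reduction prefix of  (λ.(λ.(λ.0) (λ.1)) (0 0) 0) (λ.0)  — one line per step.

Answer: after 4 steps: (λ.0) (λ.0)

Derivation:
  start: (λ.(λ.(λ.0) (λ.1)) (0 0) 0) (λ.0)
  →1  (λ.(λ.0) (λ.1)) ((λ.0) (λ.0)) (λ.0)
  →2  (λ.0) (λ.(λ.0) (λ.0)) (λ.0)
  →3  (λ.(λ.0) (λ.0)) (λ.0)
  →4  (λ.0) (λ.0)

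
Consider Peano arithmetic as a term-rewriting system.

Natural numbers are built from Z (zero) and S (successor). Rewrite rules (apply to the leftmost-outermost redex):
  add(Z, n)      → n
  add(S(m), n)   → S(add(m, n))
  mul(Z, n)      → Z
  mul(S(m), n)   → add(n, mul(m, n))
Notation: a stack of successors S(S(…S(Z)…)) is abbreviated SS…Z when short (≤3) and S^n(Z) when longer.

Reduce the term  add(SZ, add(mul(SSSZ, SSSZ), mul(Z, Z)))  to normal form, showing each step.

Answer: normal form = S^10(Z)  (in 29 steps)

Working:
  start: add(SZ, add(mul(SSSZ, SSSZ), mul(Z, Z)))
  step 1: S(add(Z, add(mul(SSSZ, SSSZ), mul(Z, Z))))
  step 2: S(add(mul(SSSZ, SSSZ), mul(Z, Z)))
  step 3: S(add(add(SSSZ, mul(SSZ, SSSZ)), mul(Z, Z)))
  step 4: S(add(S(add(SSZ, mul(SSZ, SSSZ))), mul(Z, Z)))
  step 5: S(S(add(add(SSZ, mul(SSZ, SSSZ)), mul(Z, Z))))
  step 6: S(S(add(S(add(SZ, mul(SSZ, SSSZ))), mul(Z, Z))))
  step 7: S(S(S(add(add(SZ, mul(SSZ, SSSZ)), mul(Z, Z)))))
  step 8: S(S(S(add(S(add(Z, mul(SSZ, SSSZ))), mul(Z, Z)))))
  step 9: S(S(S(S(add(add(Z, mul(SSZ, SSSZ)), mul(Z, Z))))))
  step 10: S(S(S(S(add(mul(SSZ, SSSZ), mul(Z, Z))))))
  step 11: S(S(S(S(add(add(SSSZ, mul(SZ, SSSZ)), mul(Z, Z))))))
  step 12: S(S(S(S(add(S(add(SSZ, mul(SZ, SSSZ))), mul(Z, Z))))))
  step 13: S(S(S(S(S(add(add(SSZ, mul(SZ, SSSZ)), mul(Z, Z)))))))
  step 14: S(S(S(S(S(add(S(add(SZ, mul(SZ, SSSZ))), mul(Z, Z)))))))
  step 15: S(S(S(S(S(S(add(add(SZ, mul(SZ, SSSZ)), mul(Z, Z))))))))
  step 16: S(S(S(S(S(S(add(S(add(Z, mul(SZ, SSSZ))), mul(Z, Z))))))))
  step 17: S(S(S(S(S(S(S(add(add(Z, mul(SZ, SSSZ)), mul(Z, Z)))))))))
  step 18: S(S(S(S(S(S(S(add(mul(SZ, SSSZ), mul(Z, Z)))))))))
  step 19: S(S(S(S(S(S(S(add(add(SSSZ, mul(Z, SSSZ)), mul(Z, Z)))))))))
  step 20: S(S(S(S(S(S(S(add(S(add(SSZ, mul(Z, SSSZ))), mul(Z, Z)))))))))
  step 21: S(S(S(S(S(S(S(S(add(add(SSZ, mul(Z, SSSZ)), mul(Z, Z))))))))))
  step 22: S(S(S(S(S(S(S(S(add(S(add(SZ, mul(Z, SSSZ))), mul(Z, Z))))))))))
  step 23: S(S(S(S(S(S(S(S(S(add(add(SZ, mul(Z, SSSZ)), mul(Z, Z)))))))))))
  step 24: S(S(S(S(S(S(S(S(S(add(S(add(Z, mul(Z, SSSZ))), mul(Z, Z)))))))))))
  step 25: S(S(S(S(S(S(S(S(S(S(add(add(Z, mul(Z, SSSZ)), mul(Z, Z))))))))))))
  step 26: S(S(S(S(S(S(S(S(S(S(add(mul(Z, SSSZ), mul(Z, Z))))))))))))
  step 27: S(S(S(S(S(S(S(S(S(S(add(Z, mul(Z, Z))))))))))))
  step 28: S(S(S(S(S(S(S(S(S(S(mul(Z, Z)))))))))))
  step 29: S^10(Z)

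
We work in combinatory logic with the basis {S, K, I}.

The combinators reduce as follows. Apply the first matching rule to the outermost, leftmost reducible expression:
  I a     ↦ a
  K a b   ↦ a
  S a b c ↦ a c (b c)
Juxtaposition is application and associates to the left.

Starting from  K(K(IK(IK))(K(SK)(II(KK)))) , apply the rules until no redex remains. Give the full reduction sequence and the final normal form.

  start: K(K(IK(IK))(K(SK)(II(KK))))
  [1] K(IK(IK))
  [2] K(K(IK))
  [3] K(KK)

Answer: normal form = K(KK)  (in 3 steps)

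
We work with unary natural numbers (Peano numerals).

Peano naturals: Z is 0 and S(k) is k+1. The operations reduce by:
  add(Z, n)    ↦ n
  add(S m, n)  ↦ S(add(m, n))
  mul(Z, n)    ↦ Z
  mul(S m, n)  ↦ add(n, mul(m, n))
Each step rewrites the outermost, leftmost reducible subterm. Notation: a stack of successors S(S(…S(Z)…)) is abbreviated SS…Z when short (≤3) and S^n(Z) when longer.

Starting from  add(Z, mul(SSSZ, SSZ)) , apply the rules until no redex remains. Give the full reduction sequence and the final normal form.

Answer: normal form = S^6(Z)  (in 14 steps)

Derivation:
  start: add(Z, mul(SSSZ, SSZ))
  step 1: mul(SSSZ, SSZ)
  step 2: add(SSZ, mul(SSZ, SSZ))
  step 3: S(add(SZ, mul(SSZ, SSZ)))
  step 4: S(S(add(Z, mul(SSZ, SSZ))))
  step 5: S(S(mul(SSZ, SSZ)))
  step 6: S(S(add(SSZ, mul(SZ, SSZ))))
  step 7: S(S(S(add(SZ, mul(SZ, SSZ)))))
  step 8: S(S(S(S(add(Z, mul(SZ, SSZ))))))
  step 9: S(S(S(S(mul(SZ, SSZ)))))
  step 10: S(S(S(S(add(SSZ, mul(Z, SSZ))))))
  step 11: S(S(S(S(S(add(SZ, mul(Z, SSZ)))))))
  step 12: S(S(S(S(S(S(add(Z, mul(Z, SSZ))))))))
  step 13: S(S(S(S(S(S(mul(Z, SSZ)))))))
  step 14: S^6(Z)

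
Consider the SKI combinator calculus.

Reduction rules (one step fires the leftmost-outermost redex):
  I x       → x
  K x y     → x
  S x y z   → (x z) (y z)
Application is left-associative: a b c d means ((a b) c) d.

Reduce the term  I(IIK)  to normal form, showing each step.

  start: I(IIK)
  step 1: IIK
  step 2: IK
  step 3: K

Answer: normal form = K  (in 3 steps)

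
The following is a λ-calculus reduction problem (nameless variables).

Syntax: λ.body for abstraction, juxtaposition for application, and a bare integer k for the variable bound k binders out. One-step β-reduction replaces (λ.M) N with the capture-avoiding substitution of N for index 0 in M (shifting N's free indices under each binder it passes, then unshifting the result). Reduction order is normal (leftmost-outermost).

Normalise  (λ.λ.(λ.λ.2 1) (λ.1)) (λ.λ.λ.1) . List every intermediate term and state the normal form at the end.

  start: (λ.λ.(λ.λ.2 1) (λ.1)) (λ.λ.λ.1)
  step 1: λ.(λ.λ.2 1) (λ.1)
  step 2: λ.λ.1 (λ.2)

Answer: normal form = λ.λ.1 (λ.2)  (in 2 steps)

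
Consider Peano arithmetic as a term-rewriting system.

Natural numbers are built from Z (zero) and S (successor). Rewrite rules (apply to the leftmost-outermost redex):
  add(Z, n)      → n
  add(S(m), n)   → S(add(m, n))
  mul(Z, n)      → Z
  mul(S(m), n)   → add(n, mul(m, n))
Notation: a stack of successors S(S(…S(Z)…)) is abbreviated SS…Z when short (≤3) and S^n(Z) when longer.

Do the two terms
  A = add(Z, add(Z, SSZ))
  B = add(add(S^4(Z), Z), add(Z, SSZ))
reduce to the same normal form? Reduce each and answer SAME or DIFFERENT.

Answer: DIFFERENT — A ⇓ SSZ, B ⇓ S^6(Z)

Derivation:
Term A:
  start: add(Z, add(Z, SSZ))
  [1] add(Z, SSZ)
  [2] SSZ

Term B:
  start: add(add(S^4(Z), Z), add(Z, SSZ))
  [1] add(S(add(SSSZ, Z)), add(Z, SSZ))
  [2] S(add(add(SSSZ, Z), add(Z, SSZ)))
  [3] S(add(S(add(SSZ, Z)), add(Z, SSZ)))
  [4] S(S(add(add(SSZ, Z), add(Z, SSZ))))
  [5] S(S(add(S(add(SZ, Z)), add(Z, SSZ))))
  [6] S(S(S(add(add(SZ, Z), add(Z, SSZ)))))
  [7] S(S(S(add(S(add(Z, Z)), add(Z, SSZ)))))
  [8] S(S(S(S(add(add(Z, Z), add(Z, SSZ))))))
  [9] S(S(S(S(add(Z, add(Z, SSZ))))))
  [10] S(S(S(S(add(Z, SSZ)))))
  [11] S^6(Z)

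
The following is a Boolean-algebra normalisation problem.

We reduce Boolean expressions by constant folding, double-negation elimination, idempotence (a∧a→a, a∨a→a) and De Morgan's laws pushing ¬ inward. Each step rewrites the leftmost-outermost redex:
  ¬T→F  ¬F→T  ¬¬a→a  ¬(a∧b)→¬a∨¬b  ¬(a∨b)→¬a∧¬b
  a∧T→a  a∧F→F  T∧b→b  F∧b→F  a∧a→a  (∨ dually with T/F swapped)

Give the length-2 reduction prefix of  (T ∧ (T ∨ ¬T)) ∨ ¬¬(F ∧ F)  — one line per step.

  start: (T ∧ (T ∨ ¬T)) ∨ ¬¬(F ∧ F)
  step 1: (T ∨ ¬T) ∨ ¬¬(F ∧ F)
  step 2: T ∨ ¬¬(F ∧ F)

Answer: after 2 steps: T ∨ ¬¬(F ∧ F)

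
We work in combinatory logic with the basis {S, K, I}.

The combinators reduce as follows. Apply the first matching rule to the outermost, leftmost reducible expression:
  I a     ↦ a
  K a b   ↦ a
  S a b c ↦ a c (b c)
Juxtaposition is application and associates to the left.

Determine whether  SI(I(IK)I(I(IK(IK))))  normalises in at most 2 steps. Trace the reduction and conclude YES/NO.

Answer: NO — after 2 steps the term is SI(KI(I(IK(IK)))), not yet normal

Working:
  start: SI(I(IK)I(I(IK(IK))))
  [1] SI(IKI(I(IK(IK))))
  [2] SI(KI(I(IK(IK))))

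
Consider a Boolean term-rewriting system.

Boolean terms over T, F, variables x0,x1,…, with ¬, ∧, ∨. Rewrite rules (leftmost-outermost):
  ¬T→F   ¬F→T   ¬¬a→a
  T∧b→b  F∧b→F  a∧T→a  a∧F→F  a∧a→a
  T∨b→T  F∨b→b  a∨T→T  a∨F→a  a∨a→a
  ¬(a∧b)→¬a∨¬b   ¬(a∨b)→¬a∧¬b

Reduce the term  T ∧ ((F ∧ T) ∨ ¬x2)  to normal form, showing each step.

  start: T ∧ ((F ∧ T) ∨ ¬x2)
  [1] (F ∧ T) ∨ ¬x2
  [2] F ∨ ¬x2
  [3] ¬x2

Answer: normal form = ¬x2  (in 3 steps)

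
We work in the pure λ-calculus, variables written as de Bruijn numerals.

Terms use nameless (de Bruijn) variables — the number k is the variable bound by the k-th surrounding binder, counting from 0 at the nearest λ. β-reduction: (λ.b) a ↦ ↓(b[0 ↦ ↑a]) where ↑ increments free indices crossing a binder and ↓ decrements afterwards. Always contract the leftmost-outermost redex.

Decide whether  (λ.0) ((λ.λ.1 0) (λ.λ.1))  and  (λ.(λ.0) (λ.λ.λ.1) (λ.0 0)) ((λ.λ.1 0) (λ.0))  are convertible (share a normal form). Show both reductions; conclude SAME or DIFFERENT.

Answer: SAME — A ⇓ λ.λ.1, B ⇓ λ.λ.1

Reduction:
Term A:
  start: (λ.0) ((λ.λ.1 0) (λ.λ.1))
  →1  (λ.λ.1 0) (λ.λ.1)
  →2  λ.(λ.λ.1) 0
  →3  λ.λ.1

Term B:
  start: (λ.(λ.0) (λ.λ.λ.1) (λ.0 0)) ((λ.λ.1 0) (λ.0))
  →1  (λ.0) (λ.λ.λ.1) (λ.0 0)
  →2  (λ.λ.λ.1) (λ.0 0)
  →3  λ.λ.1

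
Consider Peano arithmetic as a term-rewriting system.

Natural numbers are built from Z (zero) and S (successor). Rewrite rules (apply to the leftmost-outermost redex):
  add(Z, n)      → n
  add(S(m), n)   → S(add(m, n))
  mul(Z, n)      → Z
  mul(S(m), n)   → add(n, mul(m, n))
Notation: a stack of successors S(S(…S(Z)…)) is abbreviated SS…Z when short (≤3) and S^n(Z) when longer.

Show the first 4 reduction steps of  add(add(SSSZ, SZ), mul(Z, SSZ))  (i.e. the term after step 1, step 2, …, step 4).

  start: add(add(SSSZ, SZ), mul(Z, SSZ))
  →1  add(S(add(SSZ, SZ)), mul(Z, SSZ))
  →2  S(add(add(SSZ, SZ), mul(Z, SSZ)))
  →3  S(add(S(add(SZ, SZ)), mul(Z, SSZ)))
  →4  S(S(add(add(SZ, SZ), mul(Z, SSZ))))

Answer: after 4 steps: S(S(add(add(SZ, SZ), mul(Z, SSZ))))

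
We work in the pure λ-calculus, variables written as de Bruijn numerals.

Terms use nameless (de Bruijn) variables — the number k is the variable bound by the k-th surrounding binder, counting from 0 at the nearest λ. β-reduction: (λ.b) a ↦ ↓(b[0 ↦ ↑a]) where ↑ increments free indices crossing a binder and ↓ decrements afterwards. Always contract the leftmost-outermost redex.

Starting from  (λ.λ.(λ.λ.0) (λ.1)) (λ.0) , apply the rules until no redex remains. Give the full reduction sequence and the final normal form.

Answer: normal form = λ.λ.0  (in 2 steps)

Reduction:
  start: (λ.λ.(λ.λ.0) (λ.1)) (λ.0)
  step 1: λ.(λ.λ.0) (λ.1)
  step 2: λ.λ.0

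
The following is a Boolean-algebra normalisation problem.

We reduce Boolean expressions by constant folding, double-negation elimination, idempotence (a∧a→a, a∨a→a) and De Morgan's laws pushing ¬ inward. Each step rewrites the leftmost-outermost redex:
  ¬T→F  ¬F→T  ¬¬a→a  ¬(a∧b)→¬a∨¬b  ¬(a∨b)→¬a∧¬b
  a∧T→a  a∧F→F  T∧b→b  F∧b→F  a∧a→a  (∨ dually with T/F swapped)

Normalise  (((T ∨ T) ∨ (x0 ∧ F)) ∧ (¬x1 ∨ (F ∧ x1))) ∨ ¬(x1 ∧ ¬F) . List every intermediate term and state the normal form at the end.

Answer: normal form = ¬x1  (in 9 steps)

Working:
  start: (((T ∨ T) ∨ (x0 ∧ F)) ∧ (¬x1 ∨ (F ∧ x1))) ∨ ¬(x1 ∧ ¬F)
  step 1: ((T ∨ (x0 ∧ F)) ∧ (¬x1 ∨ (F ∧ x1))) ∨ ¬(x1 ∧ ¬F)
  step 2: (T ∧ (¬x1 ∨ (F ∧ x1))) ∨ ¬(x1 ∧ ¬F)
  step 3: (¬x1 ∨ (F ∧ x1)) ∨ ¬(x1 ∧ ¬F)
  step 4: (¬x1 ∨ F) ∨ ¬(x1 ∧ ¬F)
  step 5: ¬x1 ∨ ¬(x1 ∧ ¬F)
  step 6: ¬x1 ∨ (¬x1 ∨ ¬¬F)
  step 7: ¬x1 ∨ (¬x1 ∨ F)
  step 8: ¬x1 ∨ ¬x1
  step 9: ¬x1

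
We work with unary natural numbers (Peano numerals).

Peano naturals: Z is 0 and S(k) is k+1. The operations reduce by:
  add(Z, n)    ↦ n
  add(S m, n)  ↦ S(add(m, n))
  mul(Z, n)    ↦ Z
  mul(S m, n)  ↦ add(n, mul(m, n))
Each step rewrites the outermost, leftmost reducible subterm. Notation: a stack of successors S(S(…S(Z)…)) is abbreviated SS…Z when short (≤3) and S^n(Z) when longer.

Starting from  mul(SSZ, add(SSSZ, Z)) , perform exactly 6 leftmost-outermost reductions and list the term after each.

Answer: after 6 steps: S(S(add(S(add(Z, Z)), mul(SZ, add(SSSZ, Z)))))

Reduction:
  start: mul(SSZ, add(SSSZ, Z))
  →1  add(add(SSSZ, Z), mul(SZ, add(SSSZ, Z)))
  →2  add(S(add(SSZ, Z)), mul(SZ, add(SSSZ, Z)))
  →3  S(add(add(SSZ, Z), mul(SZ, add(SSSZ, Z))))
  →4  S(add(S(add(SZ, Z)), mul(SZ, add(SSSZ, Z))))
  →5  S(S(add(add(SZ, Z), mul(SZ, add(SSSZ, Z)))))
  →6  S(S(add(S(add(Z, Z)), mul(SZ, add(SSSZ, Z)))))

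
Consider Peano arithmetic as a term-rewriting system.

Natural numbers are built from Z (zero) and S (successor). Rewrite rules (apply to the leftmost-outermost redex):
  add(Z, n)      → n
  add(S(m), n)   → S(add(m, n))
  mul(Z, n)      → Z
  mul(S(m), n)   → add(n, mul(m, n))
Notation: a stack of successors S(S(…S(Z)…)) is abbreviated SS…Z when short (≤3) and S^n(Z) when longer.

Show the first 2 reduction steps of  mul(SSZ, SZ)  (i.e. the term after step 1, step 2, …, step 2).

Answer: after 2 steps: S(add(Z, mul(SZ, SZ)))

Derivation:
  start: mul(SSZ, SZ)
  [1] add(SZ, mul(SZ, SZ))
  [2] S(add(Z, mul(SZ, SZ)))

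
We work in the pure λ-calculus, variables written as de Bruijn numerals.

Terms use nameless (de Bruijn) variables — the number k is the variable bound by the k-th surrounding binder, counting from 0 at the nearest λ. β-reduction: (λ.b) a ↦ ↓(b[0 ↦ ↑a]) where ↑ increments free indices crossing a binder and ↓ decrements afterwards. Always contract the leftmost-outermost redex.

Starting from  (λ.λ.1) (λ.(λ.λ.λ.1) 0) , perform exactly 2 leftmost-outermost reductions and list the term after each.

  start: (λ.λ.1) (λ.(λ.λ.λ.1) 0)
  step 1: λ.λ.(λ.λ.λ.1) 0
  step 2: λ.λ.λ.λ.1

Answer: after 2 steps: λ.λ.λ.λ.1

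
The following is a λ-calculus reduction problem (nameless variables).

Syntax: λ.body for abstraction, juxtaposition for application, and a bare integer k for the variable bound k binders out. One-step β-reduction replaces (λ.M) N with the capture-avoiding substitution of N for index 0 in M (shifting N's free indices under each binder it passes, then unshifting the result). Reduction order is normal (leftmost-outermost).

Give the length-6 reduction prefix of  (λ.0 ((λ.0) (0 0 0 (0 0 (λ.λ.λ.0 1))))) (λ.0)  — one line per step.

Answer: after 6 steps: (λ.0) (λ.0) (λ.λ.λ.0 1)

Working:
  start: (λ.0 ((λ.0) (0 0 0 (0 0 (λ.λ.λ.0 1))))) (λ.0)
  [1] (λ.0) ((λ.0) ((λ.0) (λ.0) (λ.0) ((λ.0) (λ.0) (λ.λ.λ.0 1))))
  [2] (λ.0) ((λ.0) (λ.0) (λ.0) ((λ.0) (λ.0) (λ.λ.λ.0 1)))
  [3] (λ.0) (λ.0) (λ.0) ((λ.0) (λ.0) (λ.λ.λ.0 1))
  [4] (λ.0) (λ.0) ((λ.0) (λ.0) (λ.λ.λ.0 1))
  [5] (λ.0) ((λ.0) (λ.0) (λ.λ.λ.0 1))
  [6] (λ.0) (λ.0) (λ.λ.λ.0 1)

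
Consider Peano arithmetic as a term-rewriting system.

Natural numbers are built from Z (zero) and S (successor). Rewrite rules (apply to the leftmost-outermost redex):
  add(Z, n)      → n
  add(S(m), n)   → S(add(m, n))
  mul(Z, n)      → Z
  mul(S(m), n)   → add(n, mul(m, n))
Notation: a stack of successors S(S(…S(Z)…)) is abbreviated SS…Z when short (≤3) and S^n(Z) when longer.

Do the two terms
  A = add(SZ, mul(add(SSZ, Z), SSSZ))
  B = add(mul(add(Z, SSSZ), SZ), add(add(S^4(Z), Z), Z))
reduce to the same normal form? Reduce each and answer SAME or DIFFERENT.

Term A:
  start: add(SZ, mul(add(SSZ, Z), SSSZ))
  →1  S(add(Z, mul(add(SSZ, Z), SSSZ)))
  →2  S(mul(add(SSZ, Z), SSSZ))
  →3  S(mul(S(add(SZ, Z)), SSSZ))
  →4  S(add(SSSZ, mul(add(SZ, Z), SSSZ)))
  →5  S(S(add(SSZ, mul(add(SZ, Z), SSSZ))))
  →6  S(S(S(add(SZ, mul(add(SZ, Z), SSSZ)))))
  →7  S(S(S(S(add(Z, mul(add(SZ, Z), SSSZ))))))
  →8  S(S(S(S(mul(add(SZ, Z), SSSZ)))))
  →9  S(S(S(S(mul(S(add(Z, Z)), SSSZ)))))
  →10  S(S(S(S(add(SSSZ, mul(add(Z, Z), SSSZ))))))
  →11  S(S(S(S(S(add(SSZ, mul(add(Z, Z), SSSZ)))))))
  →12  S(S(S(S(S(S(add(SZ, mul(add(Z, Z), SSSZ))))))))
  →13  S(S(S(S(S(S(S(add(Z, mul(add(Z, Z), SSSZ)))))))))
  →14  S(S(S(S(S(S(S(mul(add(Z, Z), SSSZ))))))))
  →15  S(S(S(S(S(S(S(mul(Z, SSSZ))))))))
  →16  S^7(Z)

Term B:
  start: add(mul(add(Z, SSSZ), SZ), add(add(S^4(Z), Z), Z))
  →1  add(mul(SSSZ, SZ), add(add(S^4(Z), Z), Z))
  →2  add(add(SZ, mul(SSZ, SZ)), add(add(S^4(Z), Z), Z))
  →3  add(S(add(Z, mul(SSZ, SZ))), add(add(S^4(Z), Z), Z))
  →4  S(add(add(Z, mul(SSZ, SZ)), add(add(S^4(Z), Z), Z)))
  →5  S(add(mul(SSZ, SZ), add(add(S^4(Z), Z), Z)))
  →6  S(add(add(SZ, mul(SZ, SZ)), add(add(S^4(Z), Z), Z)))
  →7  S(add(S(add(Z, mul(SZ, SZ))), add(add(S^4(Z), Z), Z)))
  →8  S(S(add(add(Z, mul(SZ, SZ)), add(add(S^4(Z), Z), Z))))
  →9  S(S(add(mul(SZ, SZ), add(add(S^4(Z), Z), Z))))
  →10  S(S(add(add(SZ, mul(Z, SZ)), add(add(S^4(Z), Z), Z))))
  →11  S(S(add(S(add(Z, mul(Z, SZ))), add(add(S^4(Z), Z), Z))))
  →12  S(S(S(add(add(Z, mul(Z, SZ)), add(add(S^4(Z), Z), Z)))))
  →13  S(S(S(add(mul(Z, SZ), add(add(S^4(Z), Z), Z)))))
  →14  S(S(S(add(Z, add(add(S^4(Z), Z), Z)))))
  →15  S(S(S(add(add(S^4(Z), Z), Z))))
  →16  S(S(S(add(S(add(SSSZ, Z)), Z))))
  →17  S(S(S(S(add(add(SSSZ, Z), Z)))))
  →18  S(S(S(S(add(S(add(SSZ, Z)), Z)))))
  →19  S(S(S(S(S(add(add(SSZ, Z), Z))))))
  →20  S(S(S(S(S(add(S(add(SZ, Z)), Z))))))
  →21  S(S(S(S(S(S(add(add(SZ, Z), Z)))))))
  →22  S(S(S(S(S(S(add(S(add(Z, Z)), Z)))))))
  →23  S(S(S(S(S(S(S(add(add(Z, Z), Z))))))))
  →24  S(S(S(S(S(S(S(add(Z, Z))))))))
  →25  S^7(Z)

Answer: SAME — A ⇓ S^7(Z), B ⇓ S^7(Z)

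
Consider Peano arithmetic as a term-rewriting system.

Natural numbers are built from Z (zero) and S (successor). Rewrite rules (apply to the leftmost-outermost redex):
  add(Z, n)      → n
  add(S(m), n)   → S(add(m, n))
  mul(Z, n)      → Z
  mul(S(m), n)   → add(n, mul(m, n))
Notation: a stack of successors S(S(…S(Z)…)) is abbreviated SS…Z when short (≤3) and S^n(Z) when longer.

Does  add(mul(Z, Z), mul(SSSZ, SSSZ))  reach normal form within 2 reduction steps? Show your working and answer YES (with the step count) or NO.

  start: add(mul(Z, Z), mul(SSSZ, SSSZ))
  [1] add(Z, mul(SSSZ, SSSZ))
  [2] mul(SSSZ, SSSZ)

Answer: NO — after 2 steps the term is mul(SSSZ, SSSZ), not yet normal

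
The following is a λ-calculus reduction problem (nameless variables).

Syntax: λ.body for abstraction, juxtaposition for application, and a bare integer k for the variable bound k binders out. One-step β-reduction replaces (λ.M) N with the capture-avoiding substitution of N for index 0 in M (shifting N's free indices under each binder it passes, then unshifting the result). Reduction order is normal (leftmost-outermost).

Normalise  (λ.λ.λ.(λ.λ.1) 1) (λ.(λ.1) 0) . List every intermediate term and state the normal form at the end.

  start: (λ.λ.λ.(λ.λ.1) 1) (λ.(λ.1) 0)
  →1  λ.λ.(λ.λ.1) 1
  →2  λ.λ.λ.2

Answer: normal form = λ.λ.λ.2  (in 2 steps)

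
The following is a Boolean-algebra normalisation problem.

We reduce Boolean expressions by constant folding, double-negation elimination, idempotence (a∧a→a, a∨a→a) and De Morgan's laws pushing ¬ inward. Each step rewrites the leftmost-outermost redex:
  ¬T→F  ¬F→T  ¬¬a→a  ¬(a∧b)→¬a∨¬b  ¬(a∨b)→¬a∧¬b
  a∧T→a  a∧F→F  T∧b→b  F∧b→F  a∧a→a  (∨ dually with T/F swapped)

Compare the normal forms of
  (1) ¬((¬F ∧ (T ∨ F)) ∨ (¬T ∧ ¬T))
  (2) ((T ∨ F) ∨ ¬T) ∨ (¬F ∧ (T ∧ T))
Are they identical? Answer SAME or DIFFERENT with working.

Answer: DIFFERENT — A ⇓ F, B ⇓ T

Derivation:
Term A:
  start: ¬((¬F ∧ (T ∨ F)) ∨ (¬T ∧ ¬T))
  →1  ¬(¬F ∧ (T ∨ F)) ∧ ¬(¬T ∧ ¬T)
  →2  (¬¬F ∨ ¬(T ∨ F)) ∧ ¬(¬T ∧ ¬T)
  →3  (F ∨ ¬(T ∨ F)) ∧ ¬(¬T ∧ ¬T)
  →4  ¬(T ∨ F) ∧ ¬(¬T ∧ ¬T)
  →5  (¬T ∧ ¬F) ∧ ¬(¬T ∧ ¬T)
  →6  (F ∧ ¬F) ∧ ¬(¬T ∧ ¬T)
  →7  F ∧ ¬(¬T ∧ ¬T)
  →8  F

Term B:
  start: ((T ∨ F) ∨ ¬T) ∨ (¬F ∧ (T ∧ T))
  →1  (T ∨ ¬T) ∨ (¬F ∧ (T ∧ T))
  →2  T ∨ (¬F ∧ (T ∧ T))
  →3  T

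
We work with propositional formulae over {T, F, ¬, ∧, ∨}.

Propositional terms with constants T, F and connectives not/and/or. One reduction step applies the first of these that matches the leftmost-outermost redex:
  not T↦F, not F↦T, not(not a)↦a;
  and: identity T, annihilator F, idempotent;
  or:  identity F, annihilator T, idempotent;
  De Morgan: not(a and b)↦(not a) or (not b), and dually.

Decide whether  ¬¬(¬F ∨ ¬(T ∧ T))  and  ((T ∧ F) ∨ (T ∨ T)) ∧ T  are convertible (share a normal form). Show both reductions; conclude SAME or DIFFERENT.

Term A:
  start: ¬¬(¬F ∨ ¬(T ∧ T))
  step 1: ¬F ∨ ¬(T ∧ T)
  step 2: T ∨ ¬(T ∧ T)
  step 3: T

Term B:
  start: ((T ∧ F) ∨ (T ∨ T)) ∧ T
  step 1: (T ∧ F) ∨ (T ∨ T)
  step 2: F ∨ (T ∨ T)
  step 3: T ∨ T
  step 4: T

Answer: SAME — A ⇓ T, B ⇓ T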